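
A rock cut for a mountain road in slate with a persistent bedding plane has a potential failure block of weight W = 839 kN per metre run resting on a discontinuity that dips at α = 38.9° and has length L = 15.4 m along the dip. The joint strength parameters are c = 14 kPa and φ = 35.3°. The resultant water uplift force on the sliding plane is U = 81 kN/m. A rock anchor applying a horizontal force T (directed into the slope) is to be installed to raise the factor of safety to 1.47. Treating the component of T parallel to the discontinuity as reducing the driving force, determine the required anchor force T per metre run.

T = 97 kN/m

Resolving forces along and normal to the sliding plane, with the horizontal anchor force T adding T·sinα to the effective normal force and T·cosα acting up the plane against the driving force:
FS = [cL + (W cosα − U + T sinα) tanφ] / [W sinα − T cosα]
Without the anchor: N' = 571.9 kN/m, driving T_d = 526.9 kN/m, resisting R = 14·15.4 + 571.9·tan35.3° = 620.6 kN/m, FS = 1.18.
Setting FS = 1.47 and solving for T:
1.47·(526.9 − T cos38.9°) = 620.6 + T sin38.9°·tan35.3°
T·(sin38.9°·tan35.3° + 1.47·cos38.9°) = 1.47·526.9 − 620.6
T·(0.6280·0.7080 + 1.47·0.7782) = 774.5 − 620.6 = 153.9
T·1.5886 = 153.9
T = 96.9 kN/m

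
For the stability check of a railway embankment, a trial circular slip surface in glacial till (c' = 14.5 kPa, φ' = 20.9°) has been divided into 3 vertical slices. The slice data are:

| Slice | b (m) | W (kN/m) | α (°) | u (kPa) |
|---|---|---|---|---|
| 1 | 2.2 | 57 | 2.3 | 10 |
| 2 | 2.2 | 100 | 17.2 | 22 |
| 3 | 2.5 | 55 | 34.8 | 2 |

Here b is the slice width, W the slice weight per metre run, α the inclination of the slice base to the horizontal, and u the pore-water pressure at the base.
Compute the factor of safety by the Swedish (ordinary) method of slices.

Ordinary method of slices: FS = Σ[c'·Δl_i + (W_i cosα_i − u_i·Δl_i)·tanφ'] / Σ W_i sinα_i, with Δl_i = b_i / cosα_i.
Slice 1: Δl = 2.2/cos2.3° = 2.202 m; N'_1 = 57·cos2.3° − 10·2.202 = 34.9; c'Δl = 31.93; W sinα = 2.3
Slice 2: Δl = 2.2/cos17.2° = 2.303 m; N'_2 = 100·cos17.2° − 22·2.303 = 44.9; c'Δl = 33.39; W sinα = 29.6
Slice 3: Δl = 2.5/cos34.8° = 3.045 m; N'_3 = 55·cos34.8° − 2·3.045 = 39.1; c'Δl = 44.15; W sinα = 31.4
Σc'Δl = 109.5 kN/m; ΣN' = 118.9 kN/m; ΣW sinα = 63.2 kN/m
Resisting = 109.5 + 118.9·tan20.9° = 109.5 + 45.4 = 154.9 kN/m
FS = 154.9 / 63.2 = 2.448

FS = 2.45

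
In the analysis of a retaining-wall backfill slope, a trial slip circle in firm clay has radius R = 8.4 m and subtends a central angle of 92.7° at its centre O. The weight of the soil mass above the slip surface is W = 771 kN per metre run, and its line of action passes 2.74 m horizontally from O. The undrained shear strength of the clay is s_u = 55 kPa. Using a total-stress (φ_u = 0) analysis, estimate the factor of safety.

Taking moments about the centre O, the resisting moment is provided by the undrained shear strength acting along the arc:
Arc length L_a = R·θ = 8.4·(92.7°·π/180) = 8.4·1.6179 = 13.59 m
M_R = s_u·L_a·R = 55·13.59·8.4 = 6278.8 kN·m/m
M_D = W·d = 771·2.74 = 2112.5 kN·m/m
FS = M_R / M_D = 6278.8 / 2112.5 = 2.972

FS = 2.97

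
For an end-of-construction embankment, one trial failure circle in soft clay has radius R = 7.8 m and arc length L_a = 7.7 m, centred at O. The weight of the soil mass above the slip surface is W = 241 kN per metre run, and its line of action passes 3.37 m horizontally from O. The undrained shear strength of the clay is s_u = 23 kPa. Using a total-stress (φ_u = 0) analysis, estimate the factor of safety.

Taking moments about the centre O, the resisting moment is provided by the undrained shear strength acting along the arc:
M_R = s_u·L_a·R = 23·7.70·7.8 = 1381.4 kN·m/m
M_D = W·d = 241·3.37 = 812.2 kN·m/m
FS = M_R / M_D = 1381.4 / 812.2 = 1.701

FS = 1.70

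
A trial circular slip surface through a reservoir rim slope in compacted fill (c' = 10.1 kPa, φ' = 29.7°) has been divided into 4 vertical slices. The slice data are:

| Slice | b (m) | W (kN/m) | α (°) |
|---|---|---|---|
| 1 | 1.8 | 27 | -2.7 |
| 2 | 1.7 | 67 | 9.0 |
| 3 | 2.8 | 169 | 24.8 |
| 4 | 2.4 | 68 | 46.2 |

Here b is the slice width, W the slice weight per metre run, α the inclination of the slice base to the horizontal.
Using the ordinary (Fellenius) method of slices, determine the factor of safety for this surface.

Ordinary method of slices: FS = Σ[c'·Δl_i + (W_i cosα_i)·tanφ'] / Σ W_i sinα_i, with Δl_i = b_i / cosα_i.
Slice 1: Δl = 1.8/cos(-2.7°) = 1.802 m; N'_1 = 27·cos(-2.7°) = 27.0; c'Δl = 18.20; W sinα = -1.3
Slice 2: Δl = 1.7/cos9.0° = 1.721 m; N'_2 = 67·cos9.0° = 66.2; c'Δl = 17.38; W sinα = 10.5
Slice 3: Δl = 2.8/cos24.8° = 3.084 m; N'_3 = 169·cos24.8° = 153.4; c'Δl = 31.15; W sinα = 70.9
Slice 4: Δl = 2.4/cos46.2° = 3.467 m; N'_4 = 68·cos46.2° = 47.1; c'Δl = 35.02; W sinα = 49.1
Σc'Δl = 101.8 kN/m; ΣN' = 293.6 kN/m; ΣW sinα = 129.2 kN/m
Resisting = 101.8 + 293.6·tan29.7° = 101.8 + 167.5 = 269.2 kN/m
FS = 269.2 / 129.2 = 2.084

FS = 2.08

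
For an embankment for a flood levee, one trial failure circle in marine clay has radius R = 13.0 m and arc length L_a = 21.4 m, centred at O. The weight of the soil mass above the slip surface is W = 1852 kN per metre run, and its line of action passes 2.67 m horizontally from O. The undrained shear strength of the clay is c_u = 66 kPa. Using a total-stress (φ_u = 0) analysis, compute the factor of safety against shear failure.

Taking moments about the centre O, the resisting moment is provided by the undrained shear strength acting along the arc:
M_R = c_u·L_a·R = 66·21.40·13.0 = 18361.2 kN·m/m
M_D = W·d = 1852·2.67 = 4944.8 kN·m/m
FS = M_R / M_D = 18361.2 / 4944.8 = 3.713

FS = 3.71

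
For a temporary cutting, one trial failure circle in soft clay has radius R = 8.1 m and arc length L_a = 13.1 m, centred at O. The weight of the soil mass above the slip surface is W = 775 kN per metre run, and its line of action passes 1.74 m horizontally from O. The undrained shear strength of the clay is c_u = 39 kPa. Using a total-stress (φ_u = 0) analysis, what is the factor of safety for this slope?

FS = 3.07

Taking moments about the centre O, the resisting moment is provided by the undrained shear strength acting along the arc:
M_R = c_u·L_a·R = 39·13.10·8.1 = 4138.3 kN·m/m
M_D = W·d = 775·1.74 = 1348.5 kN·m/m
FS = M_R / M_D = 4138.3 / 1348.5 = 3.069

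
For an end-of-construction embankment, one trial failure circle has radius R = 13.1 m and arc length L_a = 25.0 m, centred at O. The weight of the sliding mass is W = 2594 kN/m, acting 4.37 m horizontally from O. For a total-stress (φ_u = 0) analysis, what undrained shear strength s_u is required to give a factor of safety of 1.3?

s_u = 45.0 kPa

FS = s_u·L_a·R / (W·d), so s_u = FS·W·d / (L_a·R).
s_u = 1.3·2594·4.37 / (25.00·13.1) = 14736.5 / 327.50 = 45.00 kPa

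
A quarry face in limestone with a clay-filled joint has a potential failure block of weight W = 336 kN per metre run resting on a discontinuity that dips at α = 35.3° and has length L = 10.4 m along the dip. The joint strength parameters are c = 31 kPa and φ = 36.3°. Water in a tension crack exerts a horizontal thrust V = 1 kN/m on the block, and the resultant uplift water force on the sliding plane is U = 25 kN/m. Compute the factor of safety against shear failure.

FS = 2.59

Resolving the block weight along and normal to the plane and applying the Mohr–Coulomb strength on the joint:
N' = W cosα − U − V sinα = 336·cos35.3° − 25 − 1·sin35.3° = 248.6 kN/m
Driving force T = W sinα + V cosα = 336·sin35.3° + 1·cos35.3° = 195.0 kN/m
Resisting force R = c·L + N'·tanφ = 31·10.4 + 248.6·tan36.3° = 322.4 + 182.6 = 505.0 kN/m
FS = R / T = 505.0 / 195.0 = 2.590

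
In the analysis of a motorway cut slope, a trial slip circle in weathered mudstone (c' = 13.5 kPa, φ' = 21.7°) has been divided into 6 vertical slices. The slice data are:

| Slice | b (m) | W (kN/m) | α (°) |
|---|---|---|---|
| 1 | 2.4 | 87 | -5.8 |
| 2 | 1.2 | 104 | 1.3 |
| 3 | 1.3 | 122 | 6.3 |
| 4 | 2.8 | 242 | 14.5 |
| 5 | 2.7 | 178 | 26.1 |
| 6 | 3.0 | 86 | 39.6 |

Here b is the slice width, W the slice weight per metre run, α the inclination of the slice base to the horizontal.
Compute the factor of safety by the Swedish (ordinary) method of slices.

Ordinary method of slices: FS = Σ[c'·Δl_i + (W_i cosα_i)·tanφ'] / Σ W_i sinα_i, with Δl_i = b_i / cosα_i.
Slice 1: Δl = 2.4/cos(-5.8°) = 2.412 m; N'_1 = 87·cos(-5.8°) = 86.6; c'Δl = 32.57; W sinα = -8.8
Slice 2: Δl = 1.2/cos1.3° = 1.200 m; N'_2 = 104·cos1.3° = 104.0; c'Δl = 16.20; W sinα = 2.4
Slice 3: Δl = 1.3/cos6.3° = 1.308 m; N'_3 = 122·cos6.3° = 121.3; c'Δl = 17.66; W sinα = 13.4
Slice 4: Δl = 2.8/cos14.5° = 2.892 m; N'_4 = 242·cos14.5° = 234.3; c'Δl = 39.04; W sinα = 60.6
Slice 5: Δl = 2.7/cos26.1° = 3.007 m; N'_5 = 178·cos26.1° = 159.8; c'Δl = 40.59; W sinα = 78.3
Slice 6: Δl = 3.0/cos39.6° = 3.894 m; N'_6 = 86·cos39.6° = 66.3; c'Δl = 52.56; W sinα = 54.8
Σc'Δl = 198.6 kN/m; ΣN' = 772.2 kN/m; ΣW sinα = 200.7 kN/m
Resisting = 198.6 + 772.2·tan21.7° = 198.6 + 307.3 = 505.9 kN/m
FS = 505.9 / 200.7 = 2.521

FS = 2.52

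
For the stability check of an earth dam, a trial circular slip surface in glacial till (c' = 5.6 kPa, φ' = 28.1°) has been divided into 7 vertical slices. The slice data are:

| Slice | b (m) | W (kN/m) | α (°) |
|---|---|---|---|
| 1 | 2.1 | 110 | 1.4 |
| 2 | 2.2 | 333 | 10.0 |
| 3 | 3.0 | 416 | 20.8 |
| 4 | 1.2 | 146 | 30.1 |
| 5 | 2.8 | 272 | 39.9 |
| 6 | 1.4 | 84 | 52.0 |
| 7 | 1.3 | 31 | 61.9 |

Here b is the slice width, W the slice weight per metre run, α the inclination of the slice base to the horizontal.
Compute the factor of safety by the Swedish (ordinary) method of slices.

Ordinary method of slices: FS = Σ[c'·Δl_i + (W_i cosα_i)·tanφ'] / Σ W_i sinα_i, with Δl_i = b_i / cosα_i.
Slice 1: Δl = 2.1/cos1.4° = 2.101 m; N'_1 = 110·cos1.4° = 110.0; c'Δl = 11.76; W sinα = 2.7
Slice 2: Δl = 2.2/cos10.0° = 2.234 m; N'_2 = 333·cos10.0° = 327.9; c'Δl = 12.51; W sinα = 57.8
Slice 3: Δl = 3.0/cos20.8° = 3.209 m; N'_3 = 416·cos20.8° = 388.9; c'Δl = 17.97; W sinα = 147.7
Slice 4: Δl = 1.2/cos30.1° = 1.387 m; N'_4 = 146·cos30.1° = 126.3; c'Δl = 7.77; W sinα = 73.2
Slice 5: Δl = 2.8/cos39.9° = 3.650 m; N'_5 = 272·cos39.9° = 208.7; c'Δl = 20.44; W sinα = 174.5
Slice 6: Δl = 1.4/cos52.0° = 2.274 m; N'_6 = 84·cos52.0° = 51.7; c'Δl = 12.73; W sinα = 66.2
Slice 7: Δl = 1.3/cos61.9° = 2.760 m; N'_7 = 31·cos61.9° = 14.6; c'Δl = 15.46; W sinα = 27.3
Σc'Δl = 98.6 kN/m; ΣN' = 1228.1 kN/m; ΣW sinα = 549.5 kN/m
Resisting = 98.6 + 1228.1·tan28.1° = 98.6 + 655.7 = 754.4 kN/m
FS = 754.4 / 549.5 = 1.373

FS = 1.37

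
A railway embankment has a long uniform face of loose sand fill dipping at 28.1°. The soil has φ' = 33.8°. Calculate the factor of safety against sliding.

FS = 1.25

For a dry cohesionless infinite slope the factor of safety is FS = tanφ' / tanβ.
FS = tan33.8° / tan28.1° = 0.6694 / 0.5340 = 1.254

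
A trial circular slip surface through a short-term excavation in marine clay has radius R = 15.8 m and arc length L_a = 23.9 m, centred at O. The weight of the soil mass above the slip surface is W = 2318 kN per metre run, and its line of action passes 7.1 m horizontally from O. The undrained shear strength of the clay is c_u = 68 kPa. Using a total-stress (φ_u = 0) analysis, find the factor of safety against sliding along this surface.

Taking moments about the centre O, the resisting moment is provided by the undrained shear strength acting along the arc:
M_R = c_u·L_a·R = 68·23.90·15.8 = 25678.2 kN·m/m
M_D = W·d = 2318·7.1 = 16457.8 kN·m/m
FS = M_R / M_D = 25678.2 / 16457.8 = 1.560

FS = 1.56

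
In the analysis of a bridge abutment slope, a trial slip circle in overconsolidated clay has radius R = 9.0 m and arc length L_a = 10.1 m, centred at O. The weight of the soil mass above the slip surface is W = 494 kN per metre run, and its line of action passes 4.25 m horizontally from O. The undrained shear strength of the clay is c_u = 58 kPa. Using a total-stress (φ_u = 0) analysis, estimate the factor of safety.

FS = 2.51

Taking moments about the centre O, the resisting moment is provided by the undrained shear strength acting along the arc:
M_R = c_u·L_a·R = 58·10.10·9.0 = 5272.2 kN·m/m
M_D = W·d = 494·4.25 = 2099.5 kN·m/m
FS = M_R / M_D = 5272.2 / 2099.5 = 2.511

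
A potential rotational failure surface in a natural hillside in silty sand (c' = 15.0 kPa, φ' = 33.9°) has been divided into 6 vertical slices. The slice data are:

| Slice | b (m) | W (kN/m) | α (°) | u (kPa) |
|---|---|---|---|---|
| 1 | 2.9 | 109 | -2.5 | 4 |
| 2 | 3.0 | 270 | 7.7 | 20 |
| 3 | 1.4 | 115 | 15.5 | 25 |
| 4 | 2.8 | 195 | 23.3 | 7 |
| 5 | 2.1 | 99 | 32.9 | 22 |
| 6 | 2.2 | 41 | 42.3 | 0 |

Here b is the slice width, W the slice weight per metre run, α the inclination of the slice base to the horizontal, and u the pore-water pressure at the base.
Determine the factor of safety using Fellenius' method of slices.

FS = 2.89

Ordinary method of slices: FS = Σ[c'·Δl_i + (W_i cosα_i − u_i·Δl_i)·tanφ'] / Σ W_i sinα_i, with Δl_i = b_i / cosα_i.
Slice 1: Δl = 2.9/cos(-2.5°) = 2.903 m; N'_1 = 109·cos(-2.5°) − 4·2.903 = 97.3; c'Δl = 43.54; W sinα = -4.8
Slice 2: Δl = 3.0/cos7.7° = 3.027 m; N'_2 = 270·cos7.7° − 20·3.027 = 207.0; c'Δl = 45.41; W sinα = 36.2
Slice 3: Δl = 1.4/cos15.5° = 1.453 m; N'_3 = 115·cos15.5° − 25·1.453 = 74.5; c'Δl = 21.79; W sinα = 30.7
Slice 4: Δl = 2.8/cos23.3° = 3.049 m; N'_4 = 195·cos23.3° − 7·3.049 = 157.8; c'Δl = 45.73; W sinα = 77.1
Slice 5: Δl = 2.1/cos32.9° = 2.501 m; N'_5 = 99·cos32.9° − 22·2.501 = 28.1; c'Δl = 37.52; W sinα = 53.8
Slice 6: Δl = 2.2/cos42.3° = 2.974 m; N'_6 = 41·cos42.3° − 0·2.974 = 30.3; c'Δl = 44.62; W sinα = 27.6
Σc'Δl = 238.6 kN/m; ΣN' = 595.0 kN/m; ΣW sinα = 220.7 kN/m
Resisting = 238.6 + 595.0·tan33.9° = 238.6 + 399.8 = 638.4 kN/m
FS = 638.4 / 220.7 = 2.893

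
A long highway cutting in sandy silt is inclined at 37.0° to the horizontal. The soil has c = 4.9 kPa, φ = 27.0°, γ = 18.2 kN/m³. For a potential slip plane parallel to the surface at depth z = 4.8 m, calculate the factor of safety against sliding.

For an infinite slope with a slip plane parallel to the surface (no pore pressure): FS = [c + γz cos²β tanφ] / [γz sinβ cosβ].
γz = 18.2·4.8 = 87.36 kN/m²
Numerator = 4.9 + 87.36·cos²37.0°·tan27.0° = 4.9 + 87.36·0.6378·0.5095 = 33.291 kPa
Denominator = 87.36·sin37.0°·cos37.0° = 87.36·0.6018·0.7986 = 41.988 kPa
FS = 33.291 / 41.988 = 0.793

FS = 0.79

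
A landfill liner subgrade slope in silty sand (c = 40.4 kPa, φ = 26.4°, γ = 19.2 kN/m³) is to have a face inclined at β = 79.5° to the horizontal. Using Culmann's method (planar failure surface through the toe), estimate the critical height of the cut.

Culmann's analysis gives the critical failure plane at α_cr = (β + φ)/2 = (79.5 + 26.4)/2 = 53.0°, and the critical height
H_c = (4c/γ) · sinβ cosφ / [1 − cos(β − φ)]
    = (4·40.4/19.2) · sin79.5°·cos26.4° / [1 − cos(53.1°)]
    = 8.417 · 0.9833·0.8957 / [1 − 0.6004]
    = 8.417 · 0.8807 / 0.3996
    = 18.55 m

H_c = 18.55 m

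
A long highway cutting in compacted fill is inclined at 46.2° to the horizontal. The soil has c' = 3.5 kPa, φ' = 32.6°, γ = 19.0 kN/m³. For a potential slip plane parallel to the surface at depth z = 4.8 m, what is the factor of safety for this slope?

FS = 0.69

For an infinite slope with a slip plane parallel to the surface (no pore pressure): FS = [c' + γz cos²β tanφ'] / [γz sinβ cosβ].
γz = 19.0·4.8 = 91.20 kN/m²
Numerator = 3.5 + 91.20·cos²46.2°·tan32.6° = 3.5 + 91.20·0.4791·0.6395 = 31.441 kPa
Denominator = 91.20·sin46.2°·cos46.2° = 91.20·0.7218·0.6921 = 45.560 kPa
FS = 31.441 / 45.560 = 0.690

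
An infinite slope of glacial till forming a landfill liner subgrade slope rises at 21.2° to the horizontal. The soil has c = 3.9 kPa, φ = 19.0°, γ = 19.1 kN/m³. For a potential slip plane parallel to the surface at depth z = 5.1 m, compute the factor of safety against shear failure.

FS = 1.01

For an infinite slope with a slip plane parallel to the surface (no pore pressure): FS = [c + γz cos²β tanφ] / [γz sinβ cosβ].
γz = 19.1·5.1 = 97.41 kN/m²
Numerator = 3.9 + 97.41·cos²21.2°·tan19.0° = 3.9 + 97.41·0.8692·0.3443 = 33.055 kPa
Denominator = 97.41·sin21.2°·cos21.2° = 97.41·0.3616·0.9323 = 32.842 kPa
FS = 33.055 / 32.842 = 1.006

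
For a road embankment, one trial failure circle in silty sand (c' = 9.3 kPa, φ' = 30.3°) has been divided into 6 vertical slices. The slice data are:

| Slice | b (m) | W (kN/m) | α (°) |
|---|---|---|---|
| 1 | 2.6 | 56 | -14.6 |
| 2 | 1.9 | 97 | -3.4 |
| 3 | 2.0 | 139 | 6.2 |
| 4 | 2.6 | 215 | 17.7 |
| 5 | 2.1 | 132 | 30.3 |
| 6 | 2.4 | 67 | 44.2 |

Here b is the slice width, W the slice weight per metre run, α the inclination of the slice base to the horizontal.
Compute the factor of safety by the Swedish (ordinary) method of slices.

FS = 3.01

Ordinary method of slices: FS = Σ[c'·Δl_i + (W_i cosα_i)·tanφ'] / Σ W_i sinα_i, with Δl_i = b_i / cosα_i.
Slice 1: Δl = 2.6/cos(-14.6°) = 2.687 m; N'_1 = 56·cos(-14.6°) = 54.2; c'Δl = 24.99; W sinα = -14.1
Slice 2: Δl = 1.9/cos(-3.4°) = 1.903 m; N'_2 = 97·cos(-3.4°) = 96.8; c'Δl = 17.70; W sinα = -5.8
Slice 3: Δl = 2.0/cos6.2° = 2.012 m; N'_3 = 139·cos6.2° = 138.2; c'Δl = 18.71; W sinα = 15.0
Slice 4: Δl = 2.6/cos17.7° = 2.729 m; N'_4 = 215·cos17.7° = 204.8; c'Δl = 25.38; W sinα = 65.4
Slice 5: Δl = 2.1/cos30.3° = 2.432 m; N'_5 = 132·cos30.3° = 114.0; c'Δl = 22.62; W sinα = 66.6
Slice 6: Δl = 2.4/cos44.2° = 3.348 m; N'_6 = 67·cos44.2° = 48.0; c'Δl = 31.13; W sinα = 46.7
Σc'Δl = 140.5 kN/m; ΣN' = 656.0 kN/m; ΣW sinα = 173.8 kN/m
Resisting = 140.5 + 656.0·tan30.3° = 140.5 + 383.4 = 523.9 kN/m
FS = 523.9 / 173.8 = 3.014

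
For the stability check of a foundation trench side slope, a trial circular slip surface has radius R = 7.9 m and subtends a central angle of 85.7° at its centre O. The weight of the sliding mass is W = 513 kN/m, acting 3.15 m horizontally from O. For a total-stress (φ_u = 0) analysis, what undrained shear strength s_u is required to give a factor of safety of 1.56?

FS = s_u·L_a·R / (W·d), so s_u = FS·W·d / (L_a·R).
Arc length L_a = R·θ = 7.9·(85.7°·π/180) = 7.9·1.4957 = 11.82 m
s_u = 1.56·513·3.15 / (11.82·7.9) = 2520.9 / 93.35 = 27.00 kPa

s_u = 27.0 kPa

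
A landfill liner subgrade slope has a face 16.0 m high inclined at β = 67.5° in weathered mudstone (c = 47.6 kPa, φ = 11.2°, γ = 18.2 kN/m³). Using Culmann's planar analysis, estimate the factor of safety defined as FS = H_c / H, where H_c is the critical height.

H_c = (4c/γ) · sinβ cosφ / [1 − cos(β − φ)]
    = (4·47.6/18.2) · sin67.5°·cos11.2° / [1 − cos56.3°]
    = 10.462 · 0.9063 / 0.4452 = 21.30 m
FS = H_c / H = 21.30 / 16.0 = 1.331

FS = 1.33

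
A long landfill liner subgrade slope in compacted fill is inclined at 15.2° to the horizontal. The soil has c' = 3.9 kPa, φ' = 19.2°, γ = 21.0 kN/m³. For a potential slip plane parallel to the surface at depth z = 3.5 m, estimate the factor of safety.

FS = 1.49

For an infinite slope with a slip plane parallel to the surface (no pore pressure): FS = [c' + γz cos²β tanφ'] / [γz sinβ cosβ].
γz = 21.0·3.5 = 73.50 kN/m²
Numerator = 3.9 + 73.50·cos²15.2°·tan19.2° = 3.9 + 73.50·0.9313·0.3482 = 27.736 kPa
Denominator = 73.50·sin15.2°·cos15.2° = 73.50·0.2622·0.9650 = 18.597 kPa
FS = 27.736 / 18.597 = 1.491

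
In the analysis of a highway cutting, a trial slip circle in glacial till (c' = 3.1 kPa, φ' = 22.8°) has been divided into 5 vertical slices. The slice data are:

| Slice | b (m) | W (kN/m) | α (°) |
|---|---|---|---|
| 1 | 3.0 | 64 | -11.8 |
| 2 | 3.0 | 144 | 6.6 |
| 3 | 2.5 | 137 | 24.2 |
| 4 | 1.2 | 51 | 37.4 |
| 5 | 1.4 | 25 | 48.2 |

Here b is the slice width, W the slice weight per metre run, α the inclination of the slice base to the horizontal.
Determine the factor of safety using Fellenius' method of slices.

FS = 1.85

Ordinary method of slices: FS = Σ[c'·Δl_i + (W_i cosα_i)·tanφ'] / Σ W_i sinα_i, with Δl_i = b_i / cosα_i.
Slice 1: Δl = 3.0/cos(-11.8°) = 3.065 m; N'_1 = 64·cos(-11.8°) = 62.6; c'Δl = 9.50; W sinα = -13.1
Slice 2: Δl = 3.0/cos6.6° = 3.020 m; N'_2 = 144·cos6.6° = 143.0; c'Δl = 9.36; W sinα = 16.6
Slice 3: Δl = 2.5/cos24.2° = 2.741 m; N'_3 = 137·cos24.2° = 125.0; c'Δl = 8.50; W sinα = 56.2
Slice 4: Δl = 1.2/cos37.4° = 1.511 m; N'_4 = 51·cos37.4° = 40.5; c'Δl = 4.68; W sinα = 31.0
Slice 5: Δl = 1.4/cos48.2° = 2.100 m; N'_5 = 25·cos48.2° = 16.7; c'Δl = 6.51; W sinα = 18.6
Σc'Δl = 38.6 kN/m; ΣN' = 387.8 kN/m; ΣW sinα = 109.2 kN/m
Resisting = 38.6 + 387.8·tan22.8° = 38.6 + 163.0 = 201.6 kN/m
FS = 201.6 / 109.2 = 1.845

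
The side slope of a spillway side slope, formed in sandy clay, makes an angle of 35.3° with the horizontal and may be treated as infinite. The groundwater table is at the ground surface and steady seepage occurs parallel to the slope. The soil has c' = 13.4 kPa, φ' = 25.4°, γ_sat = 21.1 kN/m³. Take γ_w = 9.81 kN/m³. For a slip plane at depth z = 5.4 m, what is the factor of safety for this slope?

FS = 0.61

With seepage parallel to the slope and the water table at the surface, the effective normal stress on the slip plane uses the buoyant unit weight γ' = γ_sat − γ_w while the driving shear stress uses γ_sat:
FS = [c' + γ' z cos²β tanφ'] / [γ_sat z sinβ cosβ]
γ' = 21.1 − 9.81 = 11.29 kN/m³
Numerator = 13.4 + 11.29·5.4·cos²35.3°·tan25.4° = 13.4 + 11.29·5.4·0.6661·0.4748 = 32.682 kPa
Denominator = 21.1·5.4·sin35.3°·cos35.3° = 21.1·5.4·0.5779·0.8161 = 53.735 kPa
FS = 32.682 / 53.735 = 0.608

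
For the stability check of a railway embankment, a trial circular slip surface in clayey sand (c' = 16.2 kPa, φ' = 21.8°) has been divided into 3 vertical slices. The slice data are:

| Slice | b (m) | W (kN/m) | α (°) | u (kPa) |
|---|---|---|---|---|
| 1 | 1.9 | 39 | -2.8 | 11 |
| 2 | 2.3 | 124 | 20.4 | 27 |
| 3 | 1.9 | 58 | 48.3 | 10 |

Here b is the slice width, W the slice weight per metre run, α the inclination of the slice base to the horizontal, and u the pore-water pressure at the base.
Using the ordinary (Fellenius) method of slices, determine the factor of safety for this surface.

FS = 1.75

Ordinary method of slices: FS = Σ[c'·Δl_i + (W_i cosα_i − u_i·Δl_i)·tanφ'] / Σ W_i sinα_i, with Δl_i = b_i / cosα_i.
Slice 1: Δl = 1.9/cos(-2.8°) = 1.902 m; N'_1 = 39·cos(-2.8°) − 11·1.902 = 18.0; c'Δl = 30.82; W sinα = -1.9
Slice 2: Δl = 2.3/cos20.4° = 2.454 m; N'_2 = 124·cos20.4° − 27·2.454 = 50.0; c'Δl = 39.75; W sinα = 43.2
Slice 3: Δl = 1.9/cos48.3° = 2.856 m; N'_3 = 58·cos48.3° − 10·2.856 = 10.0; c'Δl = 46.27; W sinα = 43.3
Σc'Δl = 116.8 kN/m; ΣN' = 78.0 kN/m; ΣW sinα = 84.6 kN/m
Resisting = 116.8 + 78.0·tan21.8° = 116.8 + 31.2 = 148.0 kN/m
FS = 148.0 / 84.6 = 1.749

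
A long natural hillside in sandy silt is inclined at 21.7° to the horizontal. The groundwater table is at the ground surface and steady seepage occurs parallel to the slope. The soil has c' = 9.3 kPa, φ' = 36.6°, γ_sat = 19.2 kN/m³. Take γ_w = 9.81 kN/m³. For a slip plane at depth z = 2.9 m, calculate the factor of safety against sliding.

With seepage parallel to the slope and the water table at the surface, the effective normal stress on the slip plane uses the buoyant unit weight γ' = γ_sat − γ_w while the driving shear stress uses γ_sat:
FS = [c' + γ' z cos²β tanφ'] / [γ_sat z sinβ cosβ]
γ' = 19.2 − 9.81 = 9.39 kN/m³
Numerator = 9.3 + 9.39·2.9·cos²21.7°·tan36.6° = 9.3 + 9.39·2.9·0.8633·0.7427 = 26.759 kPa
Denominator = 19.2·2.9·sin21.7°·cos21.7° = 19.2·2.9·0.3697·0.9291 = 19.129 kPa
FS = 26.759 / 19.129 = 1.399

FS = 1.40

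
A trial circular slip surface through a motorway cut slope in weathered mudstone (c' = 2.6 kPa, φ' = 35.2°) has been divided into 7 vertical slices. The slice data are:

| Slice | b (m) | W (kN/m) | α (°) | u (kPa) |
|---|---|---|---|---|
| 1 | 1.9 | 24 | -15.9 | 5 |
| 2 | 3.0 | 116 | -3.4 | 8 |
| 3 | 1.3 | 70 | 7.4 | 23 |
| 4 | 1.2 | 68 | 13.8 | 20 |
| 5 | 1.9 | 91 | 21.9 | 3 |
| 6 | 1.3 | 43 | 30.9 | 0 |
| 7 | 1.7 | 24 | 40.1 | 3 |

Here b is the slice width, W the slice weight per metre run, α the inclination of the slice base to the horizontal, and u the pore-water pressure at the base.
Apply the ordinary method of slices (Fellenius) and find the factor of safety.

FS = 3.06

Ordinary method of slices: FS = Σ[c'·Δl_i + (W_i cosα_i − u_i·Δl_i)·tanφ'] / Σ W_i sinα_i, with Δl_i = b_i / cosα_i.
Slice 1: Δl = 1.9/cos(-15.9°) = 1.976 m; N'_1 = 24·cos(-15.9°) − 5·1.976 = 13.2; c'Δl = 5.14; W sinα = -6.6
Slice 2: Δl = 3.0/cos(-3.4°) = 3.005 m; N'_2 = 116·cos(-3.4°) − 8·3.005 = 91.8; c'Δl = 7.81; W sinα = -6.9
Slice 3: Δl = 1.3/cos7.4° = 1.311 m; N'_3 = 70·cos7.4° − 23·1.311 = 39.3; c'Δl = 3.41; W sinα = 9.0
Slice 4: Δl = 1.2/cos13.8° = 1.236 m; N'_4 = 68·cos13.8° − 20·1.236 = 41.3; c'Δl = 3.21; W sinα = 16.2
Slice 5: Δl = 1.9/cos21.9° = 2.048 m; N'_5 = 91·cos21.9° − 3·2.048 = 78.3; c'Δl = 5.32; W sinα = 33.9
Slice 6: Δl = 1.3/cos30.9° = 1.515 m; N'_6 = 43·cos30.9° − 0·1.515 = 36.9; c'Δl = 3.94; W sinα = 22.1
Slice 7: Δl = 1.7/cos40.1° = 2.222 m; N'_7 = 24·cos40.1° − 3·2.222 = 11.7; c'Δl = 5.78; W sinα = 15.5
Σc'Δl = 34.6 kN/m; ΣN' = 312.4 kN/m; ΣW sinα = 83.3 kN/m
Resisting = 34.6 + 312.4·tan35.2° = 34.6 + 220.4 = 255.0 kN/m
FS = 255.0 / 83.3 = 3.063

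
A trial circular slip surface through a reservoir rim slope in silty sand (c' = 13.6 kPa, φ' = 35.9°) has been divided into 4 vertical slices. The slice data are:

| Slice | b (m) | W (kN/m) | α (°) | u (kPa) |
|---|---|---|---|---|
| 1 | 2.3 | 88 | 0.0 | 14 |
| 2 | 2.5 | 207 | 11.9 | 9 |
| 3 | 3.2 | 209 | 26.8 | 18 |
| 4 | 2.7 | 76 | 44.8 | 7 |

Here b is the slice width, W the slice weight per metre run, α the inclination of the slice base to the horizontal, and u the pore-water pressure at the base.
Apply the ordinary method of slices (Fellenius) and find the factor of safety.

Ordinary method of slices: FS = Σ[c'·Δl_i + (W_i cosα_i − u_i·Δl_i)·tanφ'] / Σ W_i sinα_i, with Δl_i = b_i / cosα_i.
Slice 1: Δl = 2.3/cos0.0° = 2.300 m; N'_1 = 88·cos0.0° − 14·2.300 = 55.8; c'Δl = 31.28; W sinα = 0.0
Slice 2: Δl = 2.5/cos11.9° = 2.555 m; N'_2 = 207·cos11.9° − 9·2.555 = 179.6; c'Δl = 34.75; W sinα = 42.7
Slice 3: Δl = 3.2/cos26.8° = 3.585 m; N'_3 = 209·cos26.8° − 18·3.585 = 122.0; c'Δl = 48.76; W sinα = 94.2
Slice 4: Δl = 2.7/cos44.8° = 3.805 m; N'_4 = 76·cos44.8° − 7·3.805 = 27.3; c'Δl = 51.75; W sinα = 53.6
Σc'Δl = 166.5 kN/m; ΣN' = 384.7 kN/m; ΣW sinα = 190.5 kN/m
Resisting = 166.5 + 384.7·tan35.9° = 166.5 + 278.5 = 445.0 kN/m
FS = 445.0 / 190.5 = 2.336

FS = 2.34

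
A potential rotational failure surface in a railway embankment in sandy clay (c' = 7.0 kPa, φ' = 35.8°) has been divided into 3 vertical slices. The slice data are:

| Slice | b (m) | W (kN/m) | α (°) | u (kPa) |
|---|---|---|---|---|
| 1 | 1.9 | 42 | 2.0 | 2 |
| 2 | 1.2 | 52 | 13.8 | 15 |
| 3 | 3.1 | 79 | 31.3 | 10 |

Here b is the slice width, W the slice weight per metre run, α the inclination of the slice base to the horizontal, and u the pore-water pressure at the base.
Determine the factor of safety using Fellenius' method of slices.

FS = 2.19

Ordinary method of slices: FS = Σ[c'·Δl_i + (W_i cosα_i − u_i·Δl_i)·tanφ'] / Σ W_i sinα_i, with Δl_i = b_i / cosα_i.
Slice 1: Δl = 1.9/cos2.0° = 1.901 m; N'_1 = 42·cos2.0° − 2·1.901 = 38.2; c'Δl = 13.31; W sinα = 1.5
Slice 2: Δl = 1.2/cos13.8° = 1.236 m; N'_2 = 52·cos13.8° − 15·1.236 = 32.0; c'Δl = 8.65; W sinα = 12.4
Slice 3: Δl = 3.1/cos31.3° = 3.628 m; N'_3 = 79·cos31.3° − 10·3.628 = 31.2; c'Δl = 25.40; W sinα = 41.0
Σc'Δl = 47.4 kN/m; ΣN' = 101.4 kN/m; ΣW sinα = 54.9 kN/m
Resisting = 47.4 + 101.4·tan35.8° = 47.4 + 73.1 = 120.5 kN/m
FS = 120.5 / 54.9 = 2.194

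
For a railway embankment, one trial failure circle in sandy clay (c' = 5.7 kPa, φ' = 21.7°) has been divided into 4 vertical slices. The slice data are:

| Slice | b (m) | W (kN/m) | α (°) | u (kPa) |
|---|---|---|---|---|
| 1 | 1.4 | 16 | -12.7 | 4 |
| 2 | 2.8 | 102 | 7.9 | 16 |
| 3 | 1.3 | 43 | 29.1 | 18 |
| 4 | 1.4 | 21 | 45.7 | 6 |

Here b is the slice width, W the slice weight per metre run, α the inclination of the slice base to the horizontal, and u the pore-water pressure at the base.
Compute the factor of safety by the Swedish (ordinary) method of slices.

Ordinary method of slices: FS = Σ[c'·Δl_i + (W_i cosα_i − u_i·Δl_i)·tanφ'] / Σ W_i sinα_i, with Δl_i = b_i / cosα_i.
Slice 1: Δl = 1.4/cos(-12.7°) = 1.435 m; N'_1 = 16·cos(-12.7°) − 4·1.435 = 9.9; c'Δl = 8.18; W sinα = -3.5
Slice 2: Δl = 2.8/cos7.9° = 2.827 m; N'_2 = 102·cos7.9° − 16·2.827 = 55.8; c'Δl = 16.11; W sinα = 14.0
Slice 3: Δl = 1.3/cos29.1° = 1.488 m; N'_3 = 43·cos29.1° − 18·1.488 = 10.8; c'Δl = 8.48; W sinα = 20.9
Slice 4: Δl = 1.4/cos45.7° = 2.005 m; N'_4 = 21·cos45.7° − 6·2.005 = 2.6; c'Δl = 11.43; W sinα = 15.0
Σc'Δl = 44.2 kN/m; ΣN' = 79.1 kN/m; ΣW sinα = 46.4 kN/m
Resisting = 44.2 + 79.1·tan21.7° = 44.2 + 31.5 = 75.7 kN/m
FS = 75.7 / 46.4 = 1.629

FS = 1.63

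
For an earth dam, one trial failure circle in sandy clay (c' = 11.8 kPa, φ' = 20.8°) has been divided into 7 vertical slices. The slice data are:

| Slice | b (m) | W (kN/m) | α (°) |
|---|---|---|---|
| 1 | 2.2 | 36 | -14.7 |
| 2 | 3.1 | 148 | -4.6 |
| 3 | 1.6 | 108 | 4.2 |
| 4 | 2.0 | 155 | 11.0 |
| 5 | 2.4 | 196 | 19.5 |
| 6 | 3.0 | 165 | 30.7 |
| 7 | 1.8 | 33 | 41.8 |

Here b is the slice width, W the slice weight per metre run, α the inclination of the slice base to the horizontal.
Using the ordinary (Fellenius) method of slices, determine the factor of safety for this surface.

Ordinary method of slices: FS = Σ[c'·Δl_i + (W_i cosα_i)·tanφ'] / Σ W_i sinα_i, with Δl_i = b_i / cosα_i.
Slice 1: Δl = 2.2/cos(-14.7°) = 2.274 m; N'_1 = 36·cos(-14.7°) = 34.8; c'Δl = 26.84; W sinα = -9.1
Slice 2: Δl = 3.1/cos(-4.6°) = 3.110 m; N'_2 = 148·cos(-4.6°) = 147.5; c'Δl = 36.70; W sinα = -11.9
Slice 3: Δl = 1.6/cos4.2° = 1.604 m; N'_3 = 108·cos4.2° = 107.7; c'Δl = 18.93; W sinα = 7.9
Slice 4: Δl = 2.0/cos11.0° = 2.037 m; N'_4 = 155·cos11.0° = 152.2; c'Δl = 24.04; W sinα = 29.6
Slice 5: Δl = 2.4/cos19.5° = 2.546 m; N'_5 = 196·cos19.5° = 184.8; c'Δl = 30.04; W sinα = 65.4
Slice 6: Δl = 3.0/cos30.7° = 3.489 m; N'_6 = 165·cos30.7° = 141.9; c'Δl = 41.17; W sinα = 84.2
Slice 7: Δl = 1.8/cos41.8° = 2.415 m; N'_7 = 33·cos41.8° = 24.6; c'Δl = 28.49; W sinα = 22.0
Σc'Δl = 206.2 kN/m; ΣN' = 793.4 kN/m; ΣW sinα = 188.1 kN/m
Resisting = 206.2 + 793.4·tan20.8° = 206.2 + 301.4 = 507.6 kN/m
FS = 507.6 / 188.1 = 2.698

FS = 2.70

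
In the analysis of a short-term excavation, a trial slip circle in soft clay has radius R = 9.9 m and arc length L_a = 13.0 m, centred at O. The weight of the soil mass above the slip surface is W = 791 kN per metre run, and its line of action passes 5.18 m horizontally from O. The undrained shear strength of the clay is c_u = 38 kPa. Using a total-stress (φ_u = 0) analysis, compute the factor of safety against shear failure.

Taking moments about the centre O, the resisting moment is provided by the undrained shear strength acting along the arc:
M_R = c_u·L_a·R = 38·13.00·9.9 = 4890.6 kN·m/m
M_D = W·d = 791·5.18 = 4097.4 kN·m/m
FS = M_R / M_D = 4890.6 / 4097.4 = 1.194

FS = 1.19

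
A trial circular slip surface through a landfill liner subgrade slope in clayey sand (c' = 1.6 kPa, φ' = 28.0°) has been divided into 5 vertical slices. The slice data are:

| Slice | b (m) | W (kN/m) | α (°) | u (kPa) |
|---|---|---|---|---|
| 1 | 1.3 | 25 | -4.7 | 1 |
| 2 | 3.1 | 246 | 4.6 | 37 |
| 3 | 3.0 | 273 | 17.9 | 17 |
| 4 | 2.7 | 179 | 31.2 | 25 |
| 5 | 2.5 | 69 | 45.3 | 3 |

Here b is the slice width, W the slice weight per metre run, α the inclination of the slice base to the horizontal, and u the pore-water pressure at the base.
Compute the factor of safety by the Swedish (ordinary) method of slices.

Ordinary method of slices: FS = Σ[c'·Δl_i + (W_i cosα_i − u_i·Δl_i)·tanφ'] / Σ W_i sinα_i, with Δl_i = b_i / cosα_i.
Slice 1: Δl = 1.3/cos(-4.7°) = 1.304 m; N'_1 = 25·cos(-4.7°) − 1·1.304 = 23.6; c'Δl = 2.09; W sinα = -2.0
Slice 2: Δl = 3.1/cos4.6° = 3.110 m; N'_2 = 246·cos4.6° − 37·3.110 = 130.1; c'Δl = 4.98; W sinα = 19.7
Slice 3: Δl = 3.0/cos17.9° = 3.153 m; N'_3 = 273·cos17.9° − 17·3.153 = 206.2; c'Δl = 5.04; W sinα = 83.9
Slice 4: Δl = 2.7/cos31.2° = 3.157 m; N'_4 = 179·cos31.2° − 25·3.157 = 74.2; c'Δl = 5.05; W sinα = 92.7
Slice 5: Δl = 2.5/cos45.3° = 3.554 m; N'_5 = 69·cos45.3° − 3·3.554 = 37.9; c'Δl = 5.69; W sinα = 49.0
Σc'Δl = 22.8 kN/m; ΣN' = 472.0 kN/m; ΣW sinα = 243.4 kN/m
Resisting = 22.8 + 472.0·tan28.0° = 22.8 + 251.0 = 273.8 kN/m
FS = 273.8 / 243.4 = 1.125

FS = 1.13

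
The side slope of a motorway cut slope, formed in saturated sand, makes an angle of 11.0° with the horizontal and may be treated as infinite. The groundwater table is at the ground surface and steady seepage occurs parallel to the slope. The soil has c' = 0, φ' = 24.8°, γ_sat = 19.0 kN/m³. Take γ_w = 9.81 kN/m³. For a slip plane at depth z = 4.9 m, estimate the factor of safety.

FS = 1.15

With seepage parallel to the slope and the water table at the surface, the effective normal stress on the slip plane uses the buoyant unit weight γ' = γ_sat − γ_w while the driving shear stress uses γ_sat:
FS = [c' + γ' z cos²β tanφ'] / [γ_sat z sinβ cosβ]
(For c' = 0 this reduces to FS = (γ'/γ_sat)·tanφ'/tanβ.)
γ' = 19.0 − 9.81 = 9.19 kN/m³
Numerator = 0.0 + 9.19·4.9·cos²11.0°·tan24.8° = 0.0 + 9.19·4.9·0.9636·0.4621 = 20.050 kPa
Denominator = 19.0·4.9·sin11.0°·cos11.0° = 19.0·4.9·0.1908·0.9816 = 17.438 kPa
FS = 20.050 / 17.438 = 1.150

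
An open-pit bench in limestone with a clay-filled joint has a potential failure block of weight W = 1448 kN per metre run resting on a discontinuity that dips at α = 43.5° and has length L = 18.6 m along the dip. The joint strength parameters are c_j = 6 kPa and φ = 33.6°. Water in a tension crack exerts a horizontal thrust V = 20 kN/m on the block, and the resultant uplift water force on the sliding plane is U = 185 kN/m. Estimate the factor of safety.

Resolving the block weight along and normal to the plane and applying the Mohr–Coulomb strength on the joint:
N' = W cosα − U − V sinα = 1448·cos43.5° − 185 − 20·sin43.5° = 851.6 kN/m
Driving force T = W sinα + V cosα = 1448·sin43.5° + 20·cos43.5° = 1011.2 kN/m
Resisting force R = c_j·L + N'·tanφ = 6·18.6 + 851.6·tan33.6° = 111.6 + 565.8 = 677.4 kN/m
FS = R / T = 677.4 / 1011.2 = 0.670

FS = 0.67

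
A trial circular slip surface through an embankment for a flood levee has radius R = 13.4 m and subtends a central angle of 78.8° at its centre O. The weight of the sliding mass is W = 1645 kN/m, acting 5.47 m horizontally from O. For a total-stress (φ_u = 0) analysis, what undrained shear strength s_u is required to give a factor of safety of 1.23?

s_u = 44.8 kPa

FS = s_u·L_a·R / (W·d), so s_u = FS·W·d / (L_a·R).
Arc length L_a = R·θ = 13.4·(78.8°·π/180) = 13.4·1.3753 = 18.43 m
s_u = 1.23·1645·5.47 / (18.43·13.4) = 11067.7 / 246.95 = 44.82 kPa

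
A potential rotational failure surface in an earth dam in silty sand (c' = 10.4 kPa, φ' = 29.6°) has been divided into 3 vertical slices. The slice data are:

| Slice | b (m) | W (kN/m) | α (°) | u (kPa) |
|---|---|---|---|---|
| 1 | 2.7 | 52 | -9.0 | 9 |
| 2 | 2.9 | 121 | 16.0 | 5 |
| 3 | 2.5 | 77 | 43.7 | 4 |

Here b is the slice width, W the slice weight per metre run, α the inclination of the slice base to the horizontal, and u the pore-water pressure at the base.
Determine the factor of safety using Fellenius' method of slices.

Ordinary method of slices: FS = Σ[c'·Δl_i + (W_i cosα_i − u_i·Δl_i)·tanφ'] / Σ W_i sinα_i, with Δl_i = b_i / cosα_i.
Slice 1: Δl = 2.7/cos(-9.0°) = 2.734 m; N'_1 = 52·cos(-9.0°) − 9·2.734 = 26.8; c'Δl = 28.43; W sinα = -8.1
Slice 2: Δl = 2.9/cos16.0° = 3.017 m; N'_2 = 121·cos16.0° − 5·3.017 = 101.2; c'Δl = 31.38; W sinα = 33.4
Slice 3: Δl = 2.5/cos43.7° = 3.458 m; N'_3 = 77·cos43.7° − 4·3.458 = 41.8; c'Δl = 35.96; W sinα = 53.2
Σc'Δl = 95.8 kN/m; ΣN' = 169.8 kN/m; ΣW sinα = 78.4 kN/m
Resisting = 95.8 + 169.8·tan29.6° = 95.8 + 96.5 = 192.2 kN/m
FS = 192.2 / 78.4 = 2.452

FS = 2.45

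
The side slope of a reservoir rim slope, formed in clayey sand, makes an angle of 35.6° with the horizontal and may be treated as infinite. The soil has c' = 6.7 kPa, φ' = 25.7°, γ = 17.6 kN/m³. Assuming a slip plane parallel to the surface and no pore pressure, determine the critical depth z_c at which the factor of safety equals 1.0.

z_c = 2.45 m

Setting FS = 1.00 in FS = [c' + γz cos²β tanφ'] / [γz sinβ cosβ] and solving for z:
z = c' / [γ cosβ (FS·sinβ − cosβ·tanφ')]
  = 6.7 / [17.6·cos35.6°·(1.00·sin35.6° − cos35.6°·tan25.7°)]
  = 6.7 / [17.6·0.8131·(1.00·0.5821 − 0.8131·0.4813)]
  = 6.7 / 2.7305 = 2.454 m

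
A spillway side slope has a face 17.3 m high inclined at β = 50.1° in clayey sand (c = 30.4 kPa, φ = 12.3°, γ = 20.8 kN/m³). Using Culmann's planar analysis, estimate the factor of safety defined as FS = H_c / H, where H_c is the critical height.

FS = 1.21

H_c = (4c/γ) · sinβ cosφ / [1 − cos(β − φ)]
    = (4·30.4/20.8) · sin50.1°·cos12.3° / [1 − cos37.8°]
    = 5.846 · 0.7496 / 0.2098 = 20.88 m
FS = H_c / H = 20.88 / 17.3 = 1.207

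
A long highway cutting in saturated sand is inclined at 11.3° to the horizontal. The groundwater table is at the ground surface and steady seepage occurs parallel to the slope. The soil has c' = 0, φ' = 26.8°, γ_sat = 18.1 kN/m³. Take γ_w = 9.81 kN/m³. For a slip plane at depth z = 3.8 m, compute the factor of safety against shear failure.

With seepage parallel to the slope and the water table at the surface, the effective normal stress on the slip plane uses the buoyant unit weight γ' = γ_sat − γ_w while the driving shear stress uses γ_sat:
FS = [c' + γ' z cos²β tanφ'] / [γ_sat z sinβ cosβ]
(For c' = 0 this reduces to FS = (γ'/γ_sat)·tanφ'/tanβ.)
γ' = 18.1 − 9.81 = 8.29 kN/m³
Numerator = 0.0 + 8.29·3.8·cos²11.3°·tan26.8° = 0.0 + 8.29·3.8·0.9616·0.5051 = 15.302 kPa
Denominator = 18.1·3.8·sin11.3°·cos11.3° = 18.1·3.8·0.1959·0.9806 = 13.216 kPa
FS = 15.302 / 13.216 = 1.158

FS = 1.16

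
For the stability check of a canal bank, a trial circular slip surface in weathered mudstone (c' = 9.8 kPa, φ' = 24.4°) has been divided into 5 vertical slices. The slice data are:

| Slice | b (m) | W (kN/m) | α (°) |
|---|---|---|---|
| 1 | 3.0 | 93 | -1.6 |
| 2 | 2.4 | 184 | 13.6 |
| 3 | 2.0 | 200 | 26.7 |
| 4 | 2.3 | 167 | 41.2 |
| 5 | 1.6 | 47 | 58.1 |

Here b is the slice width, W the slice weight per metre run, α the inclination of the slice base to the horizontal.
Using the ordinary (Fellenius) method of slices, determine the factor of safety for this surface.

FS = 1.45

Ordinary method of slices: FS = Σ[c'·Δl_i + (W_i cosα_i)·tanφ'] / Σ W_i sinα_i, with Δl_i = b_i / cosα_i.
Slice 1: Δl = 3.0/cos(-1.6°) = 3.001 m; N'_1 = 93·cos(-1.6°) = 93.0; c'Δl = 29.41; W sinα = -2.6
Slice 2: Δl = 2.4/cos13.6° = 2.469 m; N'_2 = 184·cos13.6° = 178.8; c'Δl = 24.20; W sinα = 43.3
Slice 3: Δl = 2.0/cos26.7° = 2.239 m; N'_3 = 200·cos26.7° = 178.7; c'Δl = 21.94; W sinα = 89.9
Slice 4: Δl = 2.3/cos41.2° = 3.057 m; N'_4 = 167·cos41.2° = 125.7; c'Δl = 29.96; W sinα = 110.0
Slice 5: Δl = 1.6/cos58.1° = 3.028 m; N'_5 = 47·cos58.1° = 24.8; c'Δl = 29.67; W sinα = 39.9
Σc'Δl = 135.2 kN/m; ΣN' = 601.0 kN/m; ΣW sinα = 280.4 kN/m
Resisting = 135.2 + 601.0·tan24.4° = 135.2 + 272.6 = 407.8 kN/m
FS = 407.8 / 280.4 = 1.454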